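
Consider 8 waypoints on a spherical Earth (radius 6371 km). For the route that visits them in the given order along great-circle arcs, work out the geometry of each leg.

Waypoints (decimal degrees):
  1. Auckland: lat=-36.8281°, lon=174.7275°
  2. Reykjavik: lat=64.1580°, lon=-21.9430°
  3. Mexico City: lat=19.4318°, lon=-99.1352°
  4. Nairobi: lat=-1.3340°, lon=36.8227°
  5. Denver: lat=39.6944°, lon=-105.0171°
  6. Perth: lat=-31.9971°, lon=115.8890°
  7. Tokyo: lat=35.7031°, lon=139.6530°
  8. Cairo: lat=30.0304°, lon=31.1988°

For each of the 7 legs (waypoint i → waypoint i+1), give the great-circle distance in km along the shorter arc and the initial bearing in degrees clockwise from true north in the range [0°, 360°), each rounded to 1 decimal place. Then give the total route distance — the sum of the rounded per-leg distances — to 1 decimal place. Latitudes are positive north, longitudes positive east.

Leg 1: dist=16778.5 km, bearing=14.9°
Leg 2: dist=7451.4 km, bearing=267.3°
Leg 3: dist=14819.0 km, bearing=72.7°
Leg 4: dist=14265.9 km, bearing=322.7°
Leg 5: dist=16264.0 km, bearing=270.2°
Leg 6: dist=7925.2 km, bearing=20.2°
Leg 7: dist=9564.3 km, bearing=304.6°
Total: 87068.3 km

Leg 1: φ1=-0.6427716, φ2=1.1197683, Δφ=1.7625399, Δλ=-3.4325478 rad; a=sin²(Δφ/2)+cosφ1·cosφ2·sin²(Δλ/2)=0.9368567319; c=2·atan2(√a, √(1-a))=2.633581034; dist=6371·c=16778.545 ≈ 16778.5 km; running total=16778.5 km
Leg 1 bearing: y=sinΔλ·cosφ2=0.12504287, x=cosφ1·sinφ2-sinφ1·cosφ2·cosΔλ=0.47009474; θ=atan2(y, x)=14.8955° ≈ 14.9°
Leg 2: φ1=1.1197683, φ2=0.3391489, Δφ=-0.7806195, Δλ=-1.3472580 rad; a=sin²(Δφ/2)+cosφ1·cosφ2·sin²(Δλ/2)=0.3047296763; c=2·atan2(√a, √(1-a))=1.169577521; dist=6371·c=7451.378 ≈ 7451.4 km; running total=24229.9 km
Leg 2 bearing: y=sinΔλ·cosφ2=-0.91957460, x=cosφ1·sinφ2-sinφ1·cosφ2·cosΔλ=-0.04313418; θ=atan2(y, x)=-92.6856° <0 so +360° → 267.3144° ≈ 267.3°
Leg 3: φ1=0.3391489, φ2=-0.0232827, Δφ=-0.3624316, Δλ=2.3729130 rad; a=sin²(Δφ/2)+cosφ1·cosφ2·sin²(Δλ/2)=0.8427223575; c=2·atan2(√a, √(1-a))=2.326010618; dist=6371·c=14819.014 ≈ 14819.0 km; running total=39048.9 km
Leg 3 bearing: y=sinΔλ·cosφ2=0.69499833, x=cosφ1·sinφ2-sinφ1·cosφ2·cosΔλ=0.21712409; θ=atan2(y, x)=72.6507° ≈ 72.7°
Leg 4: φ1=-0.0232827, φ2=0.6927980, Δφ=0.7160807, Δλ=-2.4755715 rad; a=sin²(Δφ/2)+cosφ1·cosφ2·sin²(Δλ/2)=0.8098612798; c=2·atan2(√a, √(1-a))=2.239185473; dist=6371·c=14265.851 ≈ 14265.9 km; running total=53314.8 km
Leg 4 bearing: y=sinΔλ·cosφ2=-0.47542160, x=cosφ1·sinφ2-sinφ1·cosφ2·cosΔλ=0.62443435; θ=atan2(y, x)=-37.2843° <0 so +360° → 322.7157° ≈ 322.7°
Leg 5: φ1=0.6927980, φ2=-0.5584547, Δφ=-1.2512527, Δλ=3.8555388 rad; a=sin²(Δφ/2)+cosφ1·cosφ2·sin²(Δλ/2)=0.9158117089; c=2·atan2(√a, √(1-a))=2.552820931; dist=6371·c=16264.022 ≈ 16264.0 km; running total=69578.8 km
Leg 5 bearing: y=sinΔλ·cosφ2=-0.55533750, x=cosφ1·sinφ2-sinφ1·cosφ2·cosΔλ=0.00165752; θ=atan2(y, x)=-89.8290° <0 so +360° → 270.1710° ≈ 270.2°
Leg 6: φ1=-0.5584547, φ2=0.6231366, Δφ=1.1815914, Δλ=0.4147600 rad; a=sin²(Δφ/2)+cosφ1·cosφ2·sin²(Δλ/2)=0.3394691139; c=2·atan2(√a, √(1-a))=1.243945926; dist=6371·c=7925.179 ≈ 7925.2 km; running total=77504.0 km
Leg 6 bearing: y=sinΔλ·cosφ2=0.32723284, x=cosφ1·sinφ2-sinφ1·cosφ2·cosΔλ=0.88872831; θ=atan2(y, x)=20.2139° ≈ 20.2°
Leg 7: φ1=0.6231366, φ2=0.5241294, Δφ=-0.0990073, Δλ=-1.8928829 rad; a=sin²(Δφ/2)+cosφ1·cosφ2·sin²(Δλ/2)=0.4652424136; c=2·atan2(√a, √(1-a))=1.501225045; dist=6371·c=9564.305 ≈ 9564.3 km; running total=87068.3 km
Leg 7 bearing: y=sinΔλ·cosφ2=-0.82124001, x=cosφ1·sinφ2-sinφ1·cosφ2·cosΔλ=0.56633249; θ=atan2(y, x)=-55.4096° <0 so +360° → 304.5904° ≈ 304.6°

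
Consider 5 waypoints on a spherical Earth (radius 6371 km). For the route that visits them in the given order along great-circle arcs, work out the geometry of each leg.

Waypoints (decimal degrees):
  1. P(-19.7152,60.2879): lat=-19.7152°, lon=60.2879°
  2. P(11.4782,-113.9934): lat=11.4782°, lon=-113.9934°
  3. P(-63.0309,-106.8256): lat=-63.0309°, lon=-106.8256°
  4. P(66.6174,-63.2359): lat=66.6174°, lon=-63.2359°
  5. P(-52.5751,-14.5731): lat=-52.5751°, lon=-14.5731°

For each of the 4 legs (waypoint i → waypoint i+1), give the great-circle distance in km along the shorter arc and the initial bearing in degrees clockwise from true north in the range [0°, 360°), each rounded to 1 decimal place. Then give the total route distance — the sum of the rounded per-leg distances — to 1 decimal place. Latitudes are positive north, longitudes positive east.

Leg 1: φ1=-0.3440952, φ2=0.2003324, Δφ=0.5444275, Δλ=-3.0417825 rad; a=sin²(Δφ/2)+cosφ1·cosφ2·sin²(Δλ/2)=0.9925462307; c=2·atan2(√a, √(1-a))=2.968706994; dist=6371·c=18913.632 ≈ 18913.6 km; running total=18913.6 km
Leg 1 bearing: y=sinΔλ·cosφ2=-0.09765167, x=cosφ1·sinφ2-sinφ1·cosφ2·cosΔλ=-0.14162272; θ=atan2(y, x)=-145.4130° <0 so +360° → 214.5870° ≈ 214.6°
Leg 2: φ1=0.2003324, φ2=-1.1000967, Δφ=-1.3004291, Δλ=0.1251017 rad; a=sin²(Δφ/2)+cosφ1·cosφ2·sin²(Δλ/2)=0.3681939911; c=2·atan2(√a, √(1-a))=1.304031565; dist=6371·c=8307.985 ≈ 8308.0 km; running total=27221.6 km
Leg 2 bearing: y=sinΔλ·cosφ2=0.05658699, x=cosφ1·sinφ2-sinφ1·cosφ2·cosΔλ=-0.96296761; θ=atan2(y, x)=176.6370° ≈ 176.6°
Leg 3: φ1=-1.1000967, φ2=1.1626930, Δφ=2.2627897, Δλ=0.7607838 rad; a=sin²(Δφ/2)+cosφ1·cosφ2·sin²(Δλ/2)=0.8438478344; c=2·atan2(√a, √(1-a))=2.329106574; dist=6371·c=14838.738 ≈ 14838.7 km; running total=42060.3 km
Leg 3 bearing: y=sinΔλ·cosφ2=0.27363706, x=cosφ1·sinφ2-sinφ1·cosφ2·cosΔλ=0.67245626; θ=atan2(y, x)=22.1425° ≈ 22.1°
Leg 4: φ1=1.1626930, φ2=-0.9176086, Δφ=-2.0803016, Δλ=0.8493261 rad; a=sin²(Δφ/2)+cosφ1·cosφ2·sin²(Δλ/2)=0.7848152639; c=2·atan2(√a, √(1-a))=2.176852578; dist=6371·c=13868.728 ≈ 13868.7 km; running total=55929.0 km
Leg 4 bearing: y=sinΔλ·cosφ2=0.45629850, x=cosφ1·sinφ2-sinφ1·cosφ2·cosΔλ=-0.68360277; θ=atan2(y, x)=146.2773° ≈ 146.3°

Leg 1: dist=18913.6 km, bearing=214.6°
Leg 2: dist=8308.0 km, bearing=176.6°
Leg 3: dist=14838.7 km, bearing=22.1°
Leg 4: dist=13868.7 km, bearing=146.3°
Total: 55929.0 km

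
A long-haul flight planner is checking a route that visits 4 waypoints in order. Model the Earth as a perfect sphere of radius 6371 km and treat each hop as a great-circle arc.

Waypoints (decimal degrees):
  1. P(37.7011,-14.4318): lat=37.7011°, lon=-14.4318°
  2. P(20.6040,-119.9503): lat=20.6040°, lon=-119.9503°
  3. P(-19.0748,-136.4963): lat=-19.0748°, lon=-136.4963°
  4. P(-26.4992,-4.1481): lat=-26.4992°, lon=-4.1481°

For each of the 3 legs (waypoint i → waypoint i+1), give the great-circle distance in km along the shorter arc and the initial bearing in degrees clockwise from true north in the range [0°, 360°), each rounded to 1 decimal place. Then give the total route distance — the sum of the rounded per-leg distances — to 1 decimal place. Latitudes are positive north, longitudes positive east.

Leg 1: φ1=0.6580083, φ2=0.3596076, Δφ=-0.2984007, Δλ=-1.8416452 rad; a=sin²(Δφ/2)+cosφ1·cosφ2·sin²(Δλ/2)=0.4914708418; c=2·atan2(√a, √(1-a))=1.553737183; dist=6371·c=9898.860 ≈ 9898.9 km; running total=9898.9 km
Leg 1 bearing: y=sinΔλ·cosφ2=-0.90191099, x=cosφ1·sinφ2-sinφ1·cosφ2·cosΔλ=0.43158497; θ=atan2(y, x)=-64.4278° <0 so +360° → 295.5722° ≈ 295.6°
Leg 2: φ1=0.3596076, φ2=-0.3329181, Δφ=-0.6925257, Δλ=-0.2887822 rad; a=sin²(Δφ/2)+cosφ1·cosφ2·sin²(Δλ/2)=0.1334979209; c=2·atan2(√a, √(1-a))=0.748068397; dist=6371·c=4765.944 ≈ 4765.9 km; running total=14664.8 km
Leg 2 bearing: y=sinΔλ·cosφ2=-0.26914828, x=cosφ1·sinφ2-sinφ1·cosφ2·cosΔλ=-0.62471122; θ=atan2(y, x)=-156.6919° <0 so +360° → 203.3081° ≈ 203.3°
Leg 3: φ1=-0.3329181, φ2=-0.4624983, Δφ=-0.1295802, Δλ=2.3099118 rad; a=sin²(Δφ/2)+cosφ1·cosφ2·sin²(Δλ/2)=0.7119734657; c=2·atan2(√a, √(1-a))=2.008595166; dist=6371·c=12796.760 ≈ 12796.8 km; running total=27461.6 km
Leg 3 bearing: y=sinΔλ·cosφ2=0.66141897, x=cosφ1·sinφ2-sinφ1·cosφ2·cosΔλ=-0.61870344; θ=atan2(y, x)=133.0888° ≈ 133.1°

Leg 1: dist=9898.9 km, bearing=295.6°
Leg 2: dist=4765.9 km, bearing=203.3°
Leg 3: dist=12796.8 km, bearing=133.1°
Total: 27461.6 km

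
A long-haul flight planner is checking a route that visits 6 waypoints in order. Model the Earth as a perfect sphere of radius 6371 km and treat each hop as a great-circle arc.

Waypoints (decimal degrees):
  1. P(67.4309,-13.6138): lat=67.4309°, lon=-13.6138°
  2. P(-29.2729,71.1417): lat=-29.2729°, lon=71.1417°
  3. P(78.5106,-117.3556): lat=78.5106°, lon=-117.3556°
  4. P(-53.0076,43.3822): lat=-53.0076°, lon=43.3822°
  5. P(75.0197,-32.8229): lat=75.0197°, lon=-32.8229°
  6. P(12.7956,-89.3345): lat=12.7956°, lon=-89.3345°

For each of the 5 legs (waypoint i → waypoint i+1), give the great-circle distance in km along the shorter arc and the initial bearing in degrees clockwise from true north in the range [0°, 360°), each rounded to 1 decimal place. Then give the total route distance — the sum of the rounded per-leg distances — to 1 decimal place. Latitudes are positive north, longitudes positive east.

Leg 1: φ1=1.1768912, φ2=-0.5109085, Δφ=-1.6877997, Δλ=1.4792625 rad; a=sin²(Δφ/2)+cosφ1·cosφ2·sin²(Δλ/2)=0.7104608903; c=2·atan2(√a, √(1-a))=2.005257595; dist=6371·c=12775.496 ≈ 12775.5 km; running total=12775.5 km
Leg 1 bearing: y=sinΔλ·cosφ2=0.86864894, x=cosφ1·sinφ2-sinφ1·cosφ2·cosΔλ=-0.26129270; θ=atan2(y, x)=106.7415° ≈ 106.7°
Leg 2: φ1=-0.5109085, φ2=1.3702685, Δφ=1.8811770, Δλ=-3.2898985 rad; a=sin²(Δφ/2)+cosφ1·cosφ2·sin²(Δλ/2)=0.8255075387; c=2·atan2(√a, √(1-a))=2.279717272; dist=6371·c=14524.079 ≈ 14524.1 km; running total=27299.6 km
Leg 2 bearing: y=sinΔλ·cosφ2=0.02943238, x=cosφ1·sinφ2-sinφ1·cosφ2·cosΔλ=0.75849397; θ=atan2(y, x)=2.2222° ≈ 2.2°
Leg 3: φ1=1.3702685, φ2=-0.9251571, Δφ=-2.2954256, Δλ=2.8054038 rad; a=sin²(Δφ/2)+cosφ1·cosφ2·sin²(Δλ/2)=0.9479266298; c=2·atan2(√a, √(1-a))=2.681144070; dist=6371·c=17081.569 ≈ 17081.6 km; running total=44381.2 km
Leg 3 bearing: y=sinΔλ·cosφ2=0.19849881, x=cosφ1·sinφ2-sinφ1·cosφ2·cosΔλ=0.39754894; θ=atan2(y, x)=26.5333° ≈ 26.5°
Leg 4: φ1=-0.9251571, φ2=1.3093408, Δφ=2.2344979, Δλ=-1.3300299 rad; a=sin²(Δφ/2)+cosφ1·cosφ2·sin²(Δλ/2)=0.8672420988; c=2·atan2(√a, √(1-a))=2.395702626; dist=6371·c=15263.021 ≈ 15263.0 km; running total=59644.2 km
Leg 4 bearing: y=sinΔλ·cosφ2=-0.25103099, x=cosφ1·sinφ2-sinφ1·cosφ2·cosΔλ=0.63048902; θ=atan2(y, x)=-21.7101° <0 so +360° → 338.2899° ≈ 338.3°
Leg 5: φ1=1.3093408, φ2=0.2233253, Δφ=-1.0860154, Δλ=-0.9863135 rad; a=sin²(Δφ/2)+cosφ1·cosφ2·sin²(Δλ/2)=0.3234851350; c=2·atan2(√a, √(1-a))=1.209988961; dist=6371·c=7708.840 ≈ 7708.8 km; running total=67353.0 km
Leg 5 bearing: y=sinΔλ·cosφ2=-0.81328636, x=cosφ1·sinφ2-sinφ1·cosφ2·cosΔλ=-0.46253141; θ=atan2(y, x)=-119.6277° <0 so +360° → 240.3723° ≈ 240.4°

Leg 1: dist=12775.5 km, bearing=106.7°
Leg 2: dist=14524.1 km, bearing=2.2°
Leg 3: dist=17081.6 km, bearing=26.5°
Leg 4: dist=15263.0 km, bearing=338.3°
Leg 5: dist=7708.8 km, bearing=240.4°
Total: 67353.0 km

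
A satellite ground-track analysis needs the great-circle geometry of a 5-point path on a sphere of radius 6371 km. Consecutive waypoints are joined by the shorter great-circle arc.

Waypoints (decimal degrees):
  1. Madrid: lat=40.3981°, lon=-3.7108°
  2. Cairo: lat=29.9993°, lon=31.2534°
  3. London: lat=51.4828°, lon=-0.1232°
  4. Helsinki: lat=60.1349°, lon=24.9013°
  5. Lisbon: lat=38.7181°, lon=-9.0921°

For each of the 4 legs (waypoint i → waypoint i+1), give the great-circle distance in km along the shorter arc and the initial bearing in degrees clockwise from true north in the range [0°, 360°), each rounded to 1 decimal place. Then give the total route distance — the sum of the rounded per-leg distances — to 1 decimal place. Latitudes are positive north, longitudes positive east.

Leg 1: dist=3354.8 km, bearing=99.1°
Leg 2: dist=3514.6 km, bearing=321.8°
Leg 3: dist=1819.2 km, bearing=48.4°
Leg 4: dist=3354.6 km, bearing=240.2°
Total: 12043.2 km

Leg 1: φ1=0.7050799, φ2=0.5235866, Δφ=-0.1814933, Δλ=0.6102404 rad; a=sin²(Δφ/2)+cosφ1·cosφ2·sin²(Δλ/2)=0.0677320016; c=2·atan2(√a, √(1-a))=0.526569949; dist=6371·c=3354.777 ≈ 3354.8 km; running total=3354.8 km
Leg 1 bearing: y=sinΔλ·cosφ2=0.49629191, x=cosφ1·sinφ2-sinφ1·cosφ2·cosΔλ=-0.07919501; θ=atan2(y, x)=99.0664° ≈ 99.1°
Leg 2: φ1=0.5235866, φ2=0.8985444, Δφ=0.3749578, Δλ=-0.5476250 rad; a=sin²(Δφ/2)+cosφ1·cosφ2·sin²(Δλ/2)=0.0741726482; c=2·atan2(√a, √(1-a))=0.551661876; dist=6371·c=3514.638 ≈ 3514.6 km; running total=6869.4 km
Leg 2 bearing: y=sinΔλ·cosφ2=-0.32424140, x=cosφ1·sinφ2-sinφ1·cosφ2·cosΔλ=0.41176666; θ=atan2(y, x)=-38.2183° <0 so +360° → 321.7817° ≈ 321.8°
Leg 3: φ1=0.8985444, φ2=1.0495520, Δφ=0.1510076, Δλ=0.4367599 rad; a=sin²(Δφ/2)+cosφ1·cosφ2·sin²(Δλ/2)=0.0202452047; c=2·atan2(√a, √(1-a))=0.285540345; dist=6371·c=1819.178 ≈ 1819.2 km; running total=8688.6 km
Leg 3 bearing: y=sinΔλ·cosφ2=0.21063978, x=cosφ1·sinφ2-sinφ1·cosφ2·cosΔλ=0.18700863; θ=atan2(y, x)=48.4009° ≈ 48.4°
Leg 4: φ1=1.0495520, φ2=0.6757583, Δφ=-0.3737937, Δλ=-0.5932968 rad; a=sin²(Δφ/2)+cosφ1·cosφ2·sin²(Δλ/2)=0.0677246344; c=2·atan2(√a, √(1-a))=0.526540630; dist=6371·c=3354.590 ≈ 3354.6 km; running total=12043.2 km
Leg 4 bearing: y=sinΔλ·cosφ2=-0.43622616, x=cosφ1·sinφ2-sinφ1·cosφ2·cosΔλ=-0.24951707; θ=atan2(y, x)=-119.7691° <0 so +360° → 240.2309° ≈ 240.2°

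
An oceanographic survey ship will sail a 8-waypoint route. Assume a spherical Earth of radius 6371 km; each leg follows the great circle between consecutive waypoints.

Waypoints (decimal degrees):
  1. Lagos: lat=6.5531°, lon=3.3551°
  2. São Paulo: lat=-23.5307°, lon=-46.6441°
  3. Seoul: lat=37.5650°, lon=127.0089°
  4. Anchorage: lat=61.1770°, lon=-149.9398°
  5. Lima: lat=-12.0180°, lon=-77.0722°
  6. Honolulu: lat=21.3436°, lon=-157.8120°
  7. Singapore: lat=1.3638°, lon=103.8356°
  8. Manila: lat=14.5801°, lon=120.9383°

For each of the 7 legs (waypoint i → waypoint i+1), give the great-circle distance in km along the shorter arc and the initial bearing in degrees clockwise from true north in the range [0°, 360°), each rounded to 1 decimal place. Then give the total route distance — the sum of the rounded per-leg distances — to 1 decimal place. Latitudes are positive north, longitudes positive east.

Leg 1: dist=6373.8 km, bearing=236.6°
Leg 2: dist=18341.5 km, bearing=19.7°
Leg 3: dist=6062.8 km, bearing=36.0°
Leg 4: dist=10284.9 km, bearing=110.7°
Leg 5: dist=9556.0 km, bearing=292.8°
Leg 6: dist=10816.3 km, bearing=274.3°
Leg 7: dist=2385.3 km, bearing=51.1°
Total: 63820.6 km

Leg 1: φ1=0.1143732, φ2=-0.4106882, Δφ=-0.5250614, Δλ=-0.8726507 rad; a=sin²(Δφ/2)+cosφ1·cosφ2·sin²(Δλ/2)=0.2300330762; c=2·atan2(√a, √(1-a))=1.000437812; dist=6371·c=6373.789 ≈ 6373.8 km; running total=6373.8 km
Leg 1 bearing: y=sinΔλ·cosφ2=-0.70233677, x=cosφ1·sinφ2-sinφ1·cosφ2·cosΔλ=-0.46389061; θ=atan2(y, x)=-123.4446° <0 so +360° → 236.5554° ≈ 236.6°
Leg 2: φ1=-0.4106882, φ2=0.6556329, Δφ=1.0663211, Δλ=3.0308166 rad; a=sin²(Δφ/2)+cosφ1·cosφ2·sin²(Δλ/2)=0.9828480963; c=2·atan2(√a, √(1-a))=2.878907493; dist=6371·c=18341.520 ≈ 18341.5 km; running total=24715.3 km
Leg 2 bearing: y=sinΔλ·cosφ2=0.08762851, x=cosφ1·sinφ2-sinφ1·cosφ2·cosΔλ=0.24444244; θ=atan2(y, x)=19.7219° ≈ 19.7°
Leg 3: φ1=0.6556329, φ2=1.0677401, Δφ=0.4121071, Δλ=-4.8336667 rad; a=sin²(Δφ/2)+cosφ1·cosφ2·sin²(Δλ/2)=0.2098177654; c=2·atan2(√a, √(1-a))=0.951620153; dist=6371·c=6062.772 ≈ 6062.8 km; running total=30778.1 km
Leg 3 bearing: y=sinΔλ·cosφ2=0.47856428, x=cosφ1·sinφ2-sinφ1·cosφ2·cosΔλ=0.65890311; θ=atan2(y, x)=35.9911° ≈ 36.0°
Leg 4: φ1=1.0677401, φ2=-0.2097537, Δφ=-1.2774937, Δλ=1.2717795 rad; a=sin²(Δφ/2)+cosφ1·cosφ2·sin²(Δλ/2)=0.5217585774; c=2·atan2(√a, √(1-a))=1.614327228; dist=6371·c=10284.879 ≈ 10284.9 km; running total=41063.0 km
Leg 4 bearing: y=sinΔλ·cosφ2=0.93468139, x=cosφ1·sinφ2-sinφ1·cosφ2·cosΔλ=-0.35281293; θ=atan2(y, x)=110.6799° ≈ 110.7°
Leg 5: φ1=-0.2097537, φ2=0.3725161, Δφ=0.5822698, Δλ=-1.4091753 rad; a=sin²(Δφ/2)+cosφ1·cosφ2·sin²(Δλ/2)=0.4645934266; c=2·atan2(√a, √(1-a))=1.499923864; dist=6371·c=9556.015 ≈ 9556.0 km; running total=50619.0 km
Leg 5 bearing: y=sinΔλ·cosφ2=-0.91927610, x=cosφ1·sinφ2-sinφ1·cosφ2·cosΔλ=0.38719111; θ=atan2(y, x)=-67.1596° <0 so +360° → 292.8404° ≈ 292.8°
Leg 6: φ1=0.3725161, φ2=0.0238028, Δφ=-0.3487133, Δλ=4.5666121 rad; a=sin²(Δφ/2)+cosφ1·cosφ2·sin²(Δλ/2)=0.5632987675; c=2·atan2(√a, √(1-a))=1.697734486; dist=6371·c=10816.266 ≈ 10816.3 km; running total=61435.3 km
Leg 6 bearing: y=sinΔλ·cosφ2=-0.98911309, x=cosφ1·sinφ2-sinφ1·cosφ2·cosΔλ=0.07502246; θ=atan2(y, x)=-85.6625° <0 so +360° → 274.3375° ≈ 274.3°
Leg 7: φ1=0.0238028, φ2=0.2544708, Δφ=0.2306679, Δλ=0.2984984 rad; a=sin²(Δφ/2)+cosφ1·cosφ2·sin²(Δλ/2)=0.0346353802; c=2·atan2(√a, √(1-a))=0.374394472; dist=6371·c=2385.267 ≈ 2385.3 km; running total=63820.6 km
Leg 7 bearing: y=sinΔλ·cosφ2=0.28461483, x=cosφ1·sinφ2-sinφ1·cosφ2·cosΔλ=0.22964642; θ=atan2(y, x)=51.1011° ≈ 51.1°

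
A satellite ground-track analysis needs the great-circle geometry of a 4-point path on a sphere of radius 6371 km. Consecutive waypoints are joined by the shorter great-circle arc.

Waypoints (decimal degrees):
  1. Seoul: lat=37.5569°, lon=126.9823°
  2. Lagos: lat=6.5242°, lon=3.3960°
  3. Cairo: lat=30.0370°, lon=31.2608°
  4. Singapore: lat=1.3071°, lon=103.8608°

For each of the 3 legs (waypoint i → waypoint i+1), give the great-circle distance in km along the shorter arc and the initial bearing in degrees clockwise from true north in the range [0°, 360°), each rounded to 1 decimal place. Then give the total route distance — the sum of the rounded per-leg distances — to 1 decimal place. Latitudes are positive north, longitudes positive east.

Leg 1: φ1=0.6554916, φ2=0.1138688, Δφ=-0.5416228, Δλ=-2.1569878 rad; a=sin²(Δφ/2)+cosφ1·cosφ2·sin²(Δλ/2)=0.6832218222; c=2·atan2(√a, √(1-a))=1.945980228; dist=6371·c=12397.840 ≈ 12397.8 km; running total=12397.8 km
Leg 1 bearing: y=sinΔλ·cosφ2=-0.82765864, x=cosφ1·sinφ2-sinφ1·cosφ2·cosΔλ=0.42508849; θ=atan2(y, x)=-62.8148° <0 so +360° → 297.1852° ≈ 297.2°
Leg 2: φ1=0.1138688, φ2=0.5242445, Δφ=0.4103758, Δλ=0.4863325 rad; a=sin²(Δφ/2)+cosφ1·cosφ2·sin²(Δλ/2)=0.0913773173; c=2·atan2(√a, √(1-a))=0.614181584; dist=6371·c=3912.951 ≈ 3913.0 km; running total=16310.8 km
Leg 2 bearing: y=sinΔλ·cosφ2=0.40461783, x=cosφ1·sinφ2-sinφ1·cosφ2·cosΔλ=0.41035890; θ=atan2(y, x)=44.5964° ≈ 44.6°
Leg 3: φ1=0.5242445, φ2=0.0228132, Δφ=-0.5014313, Δλ=1.2671090 rad; a=sin²(Δφ/2)+cosφ1·cosφ2·sin²(Δλ/2)=0.3648843428; c=2·atan2(√a, √(1-a))=1.297163050; dist=6371·c=8264.226 ≈ 8264.2 km; running total=24575.0 km
Leg 3 bearing: y=sinΔλ·cosφ2=0.95399203, x=cosφ1·sinφ2-sinφ1·cosφ2·cosΔλ=-0.12990093; θ=atan2(y, x)=97.7540° ≈ 97.8°

Leg 1: dist=12397.8 km, bearing=297.2°
Leg 2: dist=3913.0 km, bearing=44.6°
Leg 3: dist=8264.2 km, bearing=97.8°
Total: 24575.0 km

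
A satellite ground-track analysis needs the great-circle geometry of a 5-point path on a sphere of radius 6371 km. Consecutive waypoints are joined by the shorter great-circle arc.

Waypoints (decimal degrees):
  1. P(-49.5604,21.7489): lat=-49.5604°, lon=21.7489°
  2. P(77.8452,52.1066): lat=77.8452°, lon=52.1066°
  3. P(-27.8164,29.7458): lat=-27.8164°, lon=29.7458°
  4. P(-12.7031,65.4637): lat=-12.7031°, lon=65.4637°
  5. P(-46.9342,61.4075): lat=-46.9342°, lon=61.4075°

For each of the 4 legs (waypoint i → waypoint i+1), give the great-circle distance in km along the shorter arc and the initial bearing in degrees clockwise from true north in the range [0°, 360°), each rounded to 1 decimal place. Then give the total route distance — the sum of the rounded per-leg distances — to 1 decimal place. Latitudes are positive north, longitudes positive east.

Leg 1: dist=14318.4 km, bearing=7.8°
Leg 2: dist=11841.9 km, bearing=200.5°
Leg 3: dist=4066.5 km, bearing=72.9°
Leg 4: dist=3825.2 km, bearing=184.9°
Total: 34052.0 km

Leg 1: φ1=-0.8649922, φ2=1.3586550, Δφ=2.2236472, Δλ=0.5298418 rad; a=sin²(Δφ/2)+cosφ1·cosφ2·sin²(Δλ/2)=0.8130898297; c=2·atan2(√a, √(1-a))=2.247439949; dist=6371·c=14318.440 ≈ 14318.4 km; running total=14318.4 km
Leg 1 bearing: y=sinΔλ·cosφ2=0.10641316, x=cosφ1·sinφ2-sinφ1·cosφ2·cosΔλ=0.77238285; θ=atan2(y, x)=7.8444° ≈ 7.8°
Leg 2: φ1=1.3586550, φ2=-0.4854878, Δφ=-1.8441428, Δλ=-0.3902696 rad; a=sin²(Δφ/2)+cosφ1·cosφ2·sin²(Δλ/2)=0.6419789922; c=2·atan2(√a, √(1-a))=1.858715830; dist=6371·c=11841.879 ≈ 11841.9 km; running total=26160.3 km
Leg 2 bearing: y=sinΔλ·cosφ2=-0.33647719, x=cosφ1·sinφ2-sinφ1·cosφ2·cosΔλ=-0.89785910; θ=atan2(y, x)=-159.4563° <0 so +360° → 200.5437° ≈ 200.5°
Leg 3: φ1=-0.4854878, φ2=-0.2217109, Δφ=0.2637768, Δλ=0.6233950 rad; a=sin²(Δφ/2)+cosφ1·cosφ2·sin²(Δλ/2)=0.0984396235; c=2·atan2(√a, √(1-a))=0.638281668; dist=6371·c=4066.493 ≈ 4066.5 km; running total=30226.8 km
Leg 3 bearing: y=sinΔλ·cosφ2=0.56950514, x=cosφ1·sinφ2-sinφ1·cosφ2·cosΔλ=0.17510270; θ=atan2(y, x)=72.9092° ≈ 72.9°
Leg 4: φ1=-0.2217109, φ2=-0.8191563, Δφ=-0.5974454, Δλ=-0.0707940 rad; a=sin²(Δφ/2)+cosφ1·cosφ2·sin²(Δλ/2)=0.0874465932; c=2·atan2(√a, √(1-a))=0.600405095; dist=6371·c=3825.181 ≈ 3825.2 km; running total=34052.0 km
Leg 4 bearing: y=sinΔλ·cosφ2=-0.04830048, x=cosφ1·sinφ2-sinφ1·cosφ2·cosΔλ=-0.56290835; θ=atan2(y, x)=-175.0957° <0 so +360° → 184.9043° ≈ 184.9°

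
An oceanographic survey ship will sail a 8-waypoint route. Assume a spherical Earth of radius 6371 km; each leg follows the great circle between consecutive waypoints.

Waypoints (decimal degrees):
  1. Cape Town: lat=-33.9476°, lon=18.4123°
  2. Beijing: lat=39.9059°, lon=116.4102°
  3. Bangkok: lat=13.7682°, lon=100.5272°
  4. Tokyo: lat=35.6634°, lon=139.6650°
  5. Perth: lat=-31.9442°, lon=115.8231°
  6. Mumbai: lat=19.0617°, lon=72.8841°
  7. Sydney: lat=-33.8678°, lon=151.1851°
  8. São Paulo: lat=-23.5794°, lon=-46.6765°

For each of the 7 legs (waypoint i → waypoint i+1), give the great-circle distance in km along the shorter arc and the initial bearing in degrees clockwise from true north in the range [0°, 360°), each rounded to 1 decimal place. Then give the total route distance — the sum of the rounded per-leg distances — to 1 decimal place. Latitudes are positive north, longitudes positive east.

Leg 1: φ1=-0.5924974, φ2=0.6964893, Δφ=1.2889867, Δλ=1.7103860 rad; a=sin²(Δφ/2)+cosφ1·cosφ2·sin²(Δλ/2)=0.7233954252; c=2·atan2(√a, √(1-a))=2.033971348; dist=6371·c=12958.431 ≈ 12958.4 km; running total=12958.4 km
Leg 1 bearing: y=sinΔλ·cosφ2=0.75963765, x=cosφ1·sinφ2-sinφ1·cosφ2·cosΔλ=0.47257653; θ=atan2(y, x)=58.1139° ≈ 58.1°
Leg 2: φ1=0.6964893, φ2=0.2403004, Δφ=-0.4561889, Δλ=-0.2772106 rad; a=sin²(Δφ/2)+cosφ1·cosφ2·sin²(Δλ/2)=0.0653532469; c=2·atan2(√a, √(1-a))=0.517025100; dist=6371·c=3293.967 ≈ 3294.0 km; running total=16252.4 km
Leg 2 bearing: y=sinΔλ·cosφ2=-0.26581025, x=cosφ1·sinφ2-sinφ1·cosφ2·cosΔλ=-0.41674178; θ=atan2(y, x)=-147.4691° <0 so +360° → 212.5309° ≈ 212.5°
Leg 3: φ1=0.2403004, φ2=0.6224438, Δφ=0.3821433, Δλ=0.6830835 rad; a=sin²(Δφ/2)+cosφ1·cosφ2·sin²(Δλ/2)=0.1245926538; c=2·atan2(√a, √(1-a))=0.721501687; dist=6371·c=4596.687 ≈ 4596.7 km; running total=20849.1 km
Leg 3 bearing: y=sinΔλ·cosφ2=0.51281227, x=cosφ1·sinφ2-sinφ1·cosφ2·cosΔλ=0.41629421; θ=atan2(y, x)=50.9308° ≈ 50.9°
Leg 4: φ1=0.6224438, φ2=-0.5575315, Δφ=-1.1799752, Δλ=-0.4161197 rad; a=sin²(Δφ/2)+cosφ1·cosφ2·sin²(Δλ/2)=0.3389422320; c=2·atan2(√a, √(1-a))=1.242833045; dist=6371·c=7918.089 ≈ 7918.1 km; running total=28767.2 km
Leg 4 bearing: y=sinΔλ·cosφ2=-0.34300161, x=cosφ1·sinφ2-sinφ1·cosφ2·cosΔλ=-0.88237831; θ=atan2(y, x)=-158.7577° <0 so +360° → 201.2423° ≈ 201.2°
Leg 5: φ1=-0.5575315, φ2=0.3326894, Δφ=0.8902209, Δλ=-0.7494269 rad; a=sin²(Δφ/2)+cosφ1·cosφ2·sin²(Δλ/2)=0.2928206574; c=2·atan2(√a, √(1-a))=1.143558290; dist=6371·c=7285.610 ≈ 7285.6 km; running total=36052.8 km
Leg 5 bearing: y=sinΔλ·cosφ2=-0.64386633, x=cosφ1·sinφ2-sinφ1·cosφ2·cosΔλ=0.64322860; θ=atan2(y, x)=-45.0284° <0 so +360° → 314.9716° ≈ 315.0°
Leg 6: φ1=0.3326894, φ2=-0.5911046, Δφ=-0.9237940, Δλ=1.3666103 rad; a=sin²(Δφ/2)+cosφ1·cosφ2·sin²(Δλ/2)=0.5114330374; c=2·atan2(√a, √(1-a))=1.593664395; dist=6371·c=10153.236 ≈ 10153.2 km; running total=46206.0 km
Leg 6 bearing: y=sinΔλ·cosφ2=0.81307671, x=cosφ1·sinφ2-sinφ1·cosφ2·cosΔλ=-0.58170732; θ=atan2(y, x)=125.5814° ≈ 125.6°
Leg 7: φ1=-0.5911046, φ2=-0.4115382, Δφ=0.1795665, Δλ=-3.4533364 rad; a=sin²(Δφ/2)+cosφ1·cosφ2·sin²(Δλ/2)=0.7506982927; c=2·atan2(√a, √(1-a))=2.096008493; dist=6371·c=13353.670 ≈ 13353.7 km; running total=59559.7 km
Leg 7 bearing: y=sinΔλ·cosφ2=0.28110979, x=cosφ1·sinφ2-sinφ1·cosφ2·cosΔλ=-0.81827792; θ=atan2(y, x)=161.0404° ≈ 161.0°

Leg 1: dist=12958.4 km, bearing=58.1°
Leg 2: dist=3294.0 km, bearing=212.5°
Leg 3: dist=4596.7 km, bearing=50.9°
Leg 4: dist=7918.1 km, bearing=201.2°
Leg 5: dist=7285.6 km, bearing=315.0°
Leg 6: dist=10153.2 km, bearing=125.6°
Leg 7: dist=13353.7 km, bearing=161.0°
Total: 59559.7 km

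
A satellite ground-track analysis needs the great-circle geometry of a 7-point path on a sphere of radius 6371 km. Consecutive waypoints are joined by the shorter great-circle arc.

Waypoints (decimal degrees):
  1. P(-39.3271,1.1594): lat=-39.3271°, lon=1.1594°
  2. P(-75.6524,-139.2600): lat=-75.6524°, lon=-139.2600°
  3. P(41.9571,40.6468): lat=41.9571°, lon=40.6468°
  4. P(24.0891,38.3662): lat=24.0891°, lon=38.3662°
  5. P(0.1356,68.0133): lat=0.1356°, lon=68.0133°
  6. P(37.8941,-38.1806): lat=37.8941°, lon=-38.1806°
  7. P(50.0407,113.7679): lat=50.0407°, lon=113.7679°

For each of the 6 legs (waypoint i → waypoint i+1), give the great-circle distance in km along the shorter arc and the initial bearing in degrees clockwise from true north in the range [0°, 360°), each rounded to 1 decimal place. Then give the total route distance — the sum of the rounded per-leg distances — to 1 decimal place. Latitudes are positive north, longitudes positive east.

Leg 1: φ1=-0.6863874, φ2=-1.3203835, Δφ=-0.6339961, Δλ=-2.4507809 rad; a=sin²(Δφ/2)+cosφ1·cosφ2·sin²(Δλ/2)=0.2668789525; c=2·atan2(√a, √(1-a))=1.085758193; dist=6371·c=6917.365 ≈ 6917.4 km; running total=6917.4 km
Leg 1 bearing: y=sinΔλ·cosφ2=-0.15789153, x=cosφ1·sinφ2-sinφ1·cosφ2·cosΔλ=-0.87045308; θ=atan2(y, x)=-169.7189° <0 so +360° → 190.2811° ≈ 190.3°
Leg 2: φ1=-1.3203835, φ2=0.7322895, Δφ=2.0526730, Δλ=3.1399660 rad; a=sin²(Δφ/2)+cosφ1·cosφ2·sin²(Δλ/2)=0.9159996948; c=2·atan2(√a, √(1-a))=2.553498287; dist=6371·c=16268.338 ≈ 16268.3 km; running total=23185.7 km
Leg 2 bearing: y=sinΔλ·cosφ2=0.00120965, x=cosφ1·sinφ2-sinφ1·cosφ2·cosΔλ=-0.55477523; θ=atan2(y, x)=179.8751° ≈ 179.9°
Leg 3: φ1=0.7322895, φ2=0.4204341, Δφ=-0.3118554, Δλ=-0.0398040 rad; a=sin²(Δφ/2)+cosφ1·cosφ2·sin²(Δλ/2)=0.0243859048; c=2·atan2(√a, √(1-a))=0.313603240; dist=6371·c=1997.966 ≈ 1998.0 km; running total=25183.7 km
Leg 3 bearing: y=sinΔλ·cosφ2=-0.03632793, x=cosφ1·sinφ2-sinφ1·cosφ2·cosΔλ=-0.30634166; θ=atan2(y, x)=-173.2371° <0 so +360° → 186.7629° ≈ 186.8°
Leg 4: φ1=0.4204341, φ2=0.0023667, Δφ=-0.4180674, Δλ=0.5174395 rad; a=sin²(Δφ/2)+cosφ1·cosφ2·sin²(Δλ/2)=0.1028174928; c=2·atan2(√a, √(1-a))=0.652834809; dist=6371·c=4159.211 ≈ 4159.2 km; running total=29342.9 km
Leg 4 bearing: y=sinΔλ·cosφ2=0.49465508, x=cosφ1·sinφ2-sinφ1·cosφ2·cosΔλ=-0.35256286; θ=atan2(y, x)=125.4792° ≈ 125.5°
Leg 5: φ1=0.0023667, φ2=0.6613768, Δφ=0.6590101, Δλ=-1.8534332 rad; a=sin²(Δφ/2)+cosφ1·cosφ2·sin²(Δλ/2)=0.6093150877; c=2·atan2(√a, √(1-a))=1.791206791; dist=6371·c=11411.778 ≈ 11411.8 km; running total=40754.7 km
Leg 5 bearing: y=sinΔλ·cosφ2=-0.75783664, x=cosφ1·sinφ2-sinφ1·cosφ2·cosΔλ=0.61472309; θ=atan2(y, x)=-50.9526° <0 so +360° → 309.0474° ≈ 309.0°
Leg 6: φ1=0.6613768, φ2=0.8733750, Δφ=0.2119982, Δλ=2.6520016 rad; a=sin²(Δφ/2)+cosφ1·cosφ2·sin²(Δλ/2)=0.4882488233; c=2·atan2(√a, √(1-a))=1.547291809; dist=6371·c=9857.796 ≈ 9857.8 km; running total=50612.5 km
Leg 6 bearing: y=sinΔλ·cosφ2=0.30202454, x=cosφ1·sinφ2-sinφ1·cosφ2·cosΔλ=0.95301040; θ=atan2(y, x)=17.5843° ≈ 17.6°

Leg 1: dist=6917.4 km, bearing=190.3°
Leg 2: dist=16268.3 km, bearing=179.9°
Leg 3: dist=1998.0 km, bearing=186.8°
Leg 4: dist=4159.2 km, bearing=125.5°
Leg 5: dist=11411.8 km, bearing=309.0°
Leg 6: dist=9857.8 km, bearing=17.6°
Total: 50612.5 km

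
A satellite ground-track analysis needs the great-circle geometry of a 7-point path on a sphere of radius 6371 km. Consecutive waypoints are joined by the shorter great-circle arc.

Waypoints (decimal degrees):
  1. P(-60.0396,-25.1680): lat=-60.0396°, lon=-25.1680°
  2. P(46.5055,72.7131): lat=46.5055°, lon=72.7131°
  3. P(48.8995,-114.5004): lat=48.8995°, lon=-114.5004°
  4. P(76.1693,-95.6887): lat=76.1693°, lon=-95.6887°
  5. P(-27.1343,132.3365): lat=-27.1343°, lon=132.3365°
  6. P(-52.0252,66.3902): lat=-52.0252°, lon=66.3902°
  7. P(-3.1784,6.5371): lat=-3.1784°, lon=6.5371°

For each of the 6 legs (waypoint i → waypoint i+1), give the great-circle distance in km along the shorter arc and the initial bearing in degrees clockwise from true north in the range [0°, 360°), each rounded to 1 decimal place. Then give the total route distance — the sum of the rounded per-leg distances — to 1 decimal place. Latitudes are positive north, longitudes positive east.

Leg 1: φ1=-1.0478887, φ2=0.8116741, Δφ=1.8595628, Δλ=1.7083475 rad; a=sin²(Δφ/2)+cosφ1·cosφ2·sin²(Δλ/2)=0.8378159786; c=2·atan2(√a, √(1-a))=2.312617887; dist=6371·c=14733.689 ≈ 14733.7 km; running total=14733.7 km
Leg 1 bearing: y=sinΔλ·cosφ2=0.68178392, x=cosφ1·sinφ2-sinφ1·cosφ2·cosΔλ=0.28052121; θ=atan2(y, x)=67.6352° ≈ 67.6°
Leg 2: φ1=0.8116741, φ2=0.8534573, Δφ=0.0417832, Δλ=-3.2674920 rad; a=sin²(Δφ/2)+cosφ1·cosφ2·sin²(Δλ/2)=0.4511118020; c=2·atan2(√a, √(1-a))=1.472863463; dist=6371·c=9383.613 ≈ 9383.6 km; running total=24117.3 km
Leg 2 bearing: y=sinΔλ·cosφ2=0.08254546, x=cosφ1·sinφ2-sinφ1·cosφ2·cosΔλ=0.99177922; θ=atan2(y, x)=4.7577° ≈ 4.8°
Leg 3: φ1=0.8534573, φ2=1.3294051, Δφ=0.4759478, Δλ=0.3283261 rad; a=sin²(Δφ/2)+cosφ1·cosφ2·sin²(Δλ/2)=0.0597677670; c=2·atan2(√a, √(1-a))=0.493955361; dist=6371·c=3146.990 ≈ 3147.0 km; running total=27264.3 km
Leg 3 bearing: y=sinΔλ·cosφ2=0.07708504, x=cosφ1·sinφ2-sinφ1·cosφ2·cosΔλ=0.46780361; θ=atan2(y, x)=9.3572° ≈ 9.4°
Leg 4: φ1=1.3294051, φ2=-0.4735829, Δφ=-1.8029879, Δλ=3.9797905 rad; a=sin²(Δφ/2)+cosφ1·cosφ2·sin²(Δλ/2)=0.7925690095; c=2·atan2(√a, √(1-a))=2.195846572; dist=6371·c=13989.739 ≈ 13989.7 km; running total=41254.0 km
Leg 4 bearing: y=sinΔλ·cosφ2=-0.66161610, x=cosφ1·sinφ2-sinφ1·cosφ2·cosΔλ=0.46891111; θ=atan2(y, x)=-54.6734° <0 so +360° → 305.3266° ≈ 305.3°
Leg 5: φ1=-0.4735829, φ2=-0.9080110, Δφ=-0.4344282, Δλ=-1.1509801 rad; a=sin²(Δφ/2)+cosφ1·cosφ2·sin²(Δλ/2)=0.2086436856; c=2·atan2(√a, √(1-a))=0.948733727; dist=6371·c=6044.383 ≈ 6044.4 km; running total=47298.4 km
Leg 5 bearing: y=sinΔλ·cosφ2=-0.56188326, x=cosφ1·sinφ2-sinφ1·cosφ2·cosΔλ=-0.58713985; θ=atan2(y, x)=-136.2592° <0 so +360° → 223.7408° ≈ 223.7°
Leg 6: φ1=-0.9080110, φ2=-0.0554735, Δφ=0.8525375, Δλ=-1.0446337 rad; a=sin²(Δφ/2)+cosφ1·cosφ2·sin²(Δλ/2)=0.3238731861; c=2·atan2(√a, √(1-a))=1.210818344; dist=6371·c=7714.124 ≈ 7714.1 km; running total=55012.5 km
Leg 6 bearing: y=sinΔλ·cosφ2=-0.86341042, x=cosφ1·sinφ2-sinφ1·cosφ2·cosΔλ=0.36116455; θ=atan2(y, x)=-67.3004° <0 so +360° → 292.6996° ≈ 292.7°

Leg 1: dist=14733.7 km, bearing=67.6°
Leg 2: dist=9383.6 km, bearing=4.8°
Leg 3: dist=3147.0 km, bearing=9.4°
Leg 4: dist=13989.7 km, bearing=305.3°
Leg 5: dist=6044.4 km, bearing=223.7°
Leg 6: dist=7714.1 km, bearing=292.7°
Total: 55012.5 km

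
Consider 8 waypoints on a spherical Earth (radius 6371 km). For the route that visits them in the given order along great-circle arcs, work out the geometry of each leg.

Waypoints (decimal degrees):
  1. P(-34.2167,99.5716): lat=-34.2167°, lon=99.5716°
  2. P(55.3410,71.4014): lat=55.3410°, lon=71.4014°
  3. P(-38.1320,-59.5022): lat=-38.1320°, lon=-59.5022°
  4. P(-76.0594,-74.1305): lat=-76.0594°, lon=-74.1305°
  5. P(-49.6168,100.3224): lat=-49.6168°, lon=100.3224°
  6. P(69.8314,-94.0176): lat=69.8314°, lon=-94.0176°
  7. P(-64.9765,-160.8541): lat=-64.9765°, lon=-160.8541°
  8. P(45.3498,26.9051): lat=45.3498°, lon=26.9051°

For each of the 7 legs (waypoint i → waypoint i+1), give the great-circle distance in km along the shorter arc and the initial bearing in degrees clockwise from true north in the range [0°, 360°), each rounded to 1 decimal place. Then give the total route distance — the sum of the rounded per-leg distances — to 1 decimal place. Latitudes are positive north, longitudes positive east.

Leg 1: φ1=-0.5971941, φ2=0.9658827, Δφ=1.5630767, Δλ=-0.4916627 rad; a=sin²(Δφ/2)+cosφ1·cosφ2·sin²(Δλ/2)=0.5239916088; c=2·atan2(√a, √(1-a))=1.618797976; dist=6371·c=10313.362 ≈ 10313.4 km; running total=10313.4 km
Leg 1 bearing: y=sinΔλ·cosφ2=-0.26847469, x=cosφ1·sinφ2-sinφ1·cosφ2·cosΔλ=0.96209093; θ=atan2(y, x)=-15.5919° <0 so +360° → 344.4081° ≈ 344.4°
Leg 2: φ1=0.9658827, φ2=-0.6655290, Δφ=-1.6314116, Δλ=-2.2846988 rad; a=sin²(Δφ/2)+cosφ1·cosφ2·sin²(Δλ/2)=0.9004047177; c=2·atan2(√a, √(1-a))=2.499441820; dist=6371·c=15923.944 ≈ 15923.9 km; running total=26237.3 km
Leg 2 bearing: y=sinΔλ·cosφ2=-0.59451463, x=cosφ1·sinφ2-sinφ1·cosφ2·cosΔλ=0.07250241; θ=atan2(y, x)=-83.0470° <0 so +360° → 276.9530° ≈ 277.0°
Leg 3: φ1=-0.6655290, φ2=-1.3274870, Δφ=-0.6619580, Δλ=-0.2553120 rad; a=sin²(Δφ/2)+cosφ1·cosφ2·sin²(Δλ/2)=0.1086762818; c=2·atan2(√a, √(1-a))=0.671888661; dist=6371·c=4280.603 ≈ 4280.6 km; running total=30517.9 km
Leg 3 bearing: y=sinΔλ·cosφ2=-0.06084265, x=cosφ1·sinφ2-sinφ1·cosφ2·cosΔλ=-0.61948459; θ=atan2(y, x)=-174.3907° <0 so +360° → 185.6093° ≈ 185.6°
Leg 4: φ1=-1.3274870, φ2=-0.8659765, Δφ=0.4615104, Δλ=3.0447775 rad; a=sin²(Δφ/2)+cosφ1·cosφ2·sin²(Δλ/2)=0.2080326088; c=2·atan2(√a, √(1-a))=0.947229056; dist=6371·c=6034.796 ≈ 6034.8 km; running total=36552.7 km
Leg 4 bearing: y=sinΔλ·cosφ2=0.06262827, x=cosφ1·sinφ2-sinφ1·cosφ2·cosΔλ=-0.80938117; θ=atan2(y, x)=175.5754° ≈ 175.6°
Leg 5: φ1=-0.8659765, φ2=1.2187879, Δφ=2.0847644, Δλ=-3.3918729 rad; a=sin²(Δφ/2)+cosφ1·cosφ2·sin²(Δλ/2)=0.9657225168; c=2·atan2(√a, √(1-a))=2.769160360; dist=6371·c=17642.321 ≈ 17642.3 km; running total=54195.0 km
Leg 5 bearing: y=sinΔλ·cosφ2=0.08539449, x=cosφ1·sinφ2-sinφ1·cosφ2·cosΔλ=0.35372013; θ=atan2(y, x)=13.5725° ≈ 13.6°
Leg 6: φ1=1.2187879, φ2=-1.1340539, Δφ=-2.3528417, Δλ=-1.1665170 rad; a=sin²(Δφ/2)+cosφ1·cosφ2·sin²(Δλ/2)=0.8966025063; c=2·atan2(√a, √(1-a))=2.486850568; dist=6371·c=15843.725 ≈ 15843.7 km; running total=70038.7 km
Leg 6 bearing: y=sinΔλ·cosφ2=-0.38889109, x=cosφ1·sinφ2-sinφ1·cosφ2·cosΔλ=-0.46860381; θ=atan2(y, x)=-140.3110° <0 so +360° → 219.6890° ≈ 219.7°
Leg 7: φ1=-1.1340539, φ2=0.7915033, Δφ=1.9255572, Δλ=3.2770162 rad; a=sin²(Δφ/2)+cosφ1·cosφ2·sin²(Δλ/2)=0.9695896586; c=2·atan2(√a, √(1-a))=2.791029085; dist=6371·c=17781.646 ≈ 17781.6 km; running total=87820.3 km
Leg 7 bearing: y=sinΔλ·cosφ2=-0.09488190, x=cosφ1·sinφ2-sinφ1·cosφ2·cosΔλ=-0.33006005; θ=atan2(y, x)=-163.9617° <0 so +360° → 196.0383° ≈ 196.0°

Leg 1: dist=10313.4 km, bearing=344.4°
Leg 2: dist=15923.9 km, bearing=277.0°
Leg 3: dist=4280.6 km, bearing=185.6°
Leg 4: dist=6034.8 km, bearing=175.6°
Leg 5: dist=17642.3 km, bearing=13.6°
Leg 6: dist=15843.7 km, bearing=219.7°
Leg 7: dist=17781.6 km, bearing=196.0°
Total: 87820.3 km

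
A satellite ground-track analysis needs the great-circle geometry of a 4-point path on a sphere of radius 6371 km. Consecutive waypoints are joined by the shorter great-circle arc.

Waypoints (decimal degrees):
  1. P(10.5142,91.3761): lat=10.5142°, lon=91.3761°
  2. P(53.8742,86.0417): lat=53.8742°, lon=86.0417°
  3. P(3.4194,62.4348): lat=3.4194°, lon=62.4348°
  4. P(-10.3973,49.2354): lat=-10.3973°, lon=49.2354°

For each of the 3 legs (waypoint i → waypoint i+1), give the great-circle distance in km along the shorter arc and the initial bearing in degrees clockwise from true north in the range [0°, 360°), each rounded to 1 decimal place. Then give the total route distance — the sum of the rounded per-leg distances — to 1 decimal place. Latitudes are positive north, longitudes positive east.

Leg 1: dist=4844.7 km, bearing=355.4°
Leg 2: dist=6007.3 km, bearing=209.6°
Leg 3: dist=2120.4 km, bearing=223.4°
Total: 12972.4 km

Leg 1: φ1=0.1835074, φ2=0.9402822, Δφ=0.7567748, Δλ=-0.0931028 rad; a=sin²(Δφ/2)+cosφ1·cosφ2·sin²(Δλ/2)=0.1377281533; c=2·atan2(√a, √(1-a))=0.760424217; dist=6371·c=4844.663 ≈ 4844.7 km; running total=4844.7 km
Leg 1 bearing: y=sinΔλ·cosφ2=-0.05481046, x=cosφ1·sinφ2-sinφ1·cosφ2·cosΔλ=0.68704603; θ=atan2(y, x)=-4.5612° <0 so +360° → 355.4388° ≈ 355.4°
Leg 2: φ1=0.9402822, φ2=0.0596798, Δφ=-0.8806024, Δλ=-0.4120181 rad; a=sin²(Δφ/2)+cosφ1·cosφ2·sin²(Δλ/2)=0.2062815220; c=2·atan2(√a, √(1-a))=0.942908247; dist=6371·c=6007.268 ≈ 6007.3 km; running total=10852.0 km
Leg 2 bearing: y=sinΔλ·cosφ2=-0.39974644, x=cosφ1·sinφ2-sinφ1·cosφ2·cosΔλ=-0.70364807; θ=atan2(y, x)=-150.3988° <0 so +360° → 209.6012° ≈ 209.6°
Leg 3: φ1=0.0596798, φ2=-0.1814671, Δφ=-0.2411469, Δλ=-0.2303730 rad; a=sin²(Δφ/2)+cosφ1·cosφ2·sin²(Δλ/2)=0.0274369678; c=2·atan2(√a, √(1-a))=0.332816074; dist=6371·c=2120.371 ≈ 2120.4 km; running total=12972.4 km
Leg 3 bearing: y=sinΔλ·cosφ2=-0.22459132, x=cosφ1·sinφ2-sinφ1·cosφ2·cosΔλ=-0.23726665; θ=atan2(y, x)=-136.5720° <0 so +360° → 223.4280° ≈ 223.4°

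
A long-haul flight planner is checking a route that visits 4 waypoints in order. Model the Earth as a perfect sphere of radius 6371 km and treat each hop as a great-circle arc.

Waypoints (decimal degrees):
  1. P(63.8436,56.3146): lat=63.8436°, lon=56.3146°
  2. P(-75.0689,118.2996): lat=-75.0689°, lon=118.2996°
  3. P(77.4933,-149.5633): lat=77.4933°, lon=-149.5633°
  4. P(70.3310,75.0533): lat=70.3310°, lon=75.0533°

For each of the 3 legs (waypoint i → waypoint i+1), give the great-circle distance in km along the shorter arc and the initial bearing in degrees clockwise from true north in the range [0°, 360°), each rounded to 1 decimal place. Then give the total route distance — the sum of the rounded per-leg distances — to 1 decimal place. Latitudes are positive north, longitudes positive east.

Leg 1: dist=16065.7 km, bearing=156.9°
Leg 2: dist=17899.8 km, bearing=41.6°
Leg 3: dist=3318.0 km, bearing=331.6°
Total: 37283.5 km

Leg 1: φ1=1.1142810, φ2=-1.3101995, Δφ=-2.4244805, Δλ=1.0818423 rad; a=sin²(Δφ/2)+cosφ1·cosφ2·sin²(Δλ/2)=0.9069693108; c=2·atan2(√a, √(1-a))=2.521696209; dist=6371·c=16065.727 ≈ 16065.7 km; running total=16065.7 km
Leg 1 bearing: y=sinΔλ·cosφ2=0.22746622, x=cosφ1·sinφ2-sinφ1·cosφ2·cosΔλ=-0.53456809; θ=atan2(y, x)=156.9496° ≈ 156.9°
Leg 2: φ1=-1.3101995, φ2=1.3525132, Δφ=2.6627127, Δλ=-4.6750895 rad; a=sin²(Δφ/2)+cosφ1·cosφ2·sin²(Δλ/2)=0.9726944728; c=2·atan2(√a, √(1-a))=2.809582160; dist=6371·c=17899.848 ≈ 17899.8 km; running total=33965.5 km
Leg 2 bearing: y=sinΔλ·cosφ2=0.21640316, x=cosφ1·sinφ2-sinφ1·cosφ2·cosΔλ=0.24374047; θ=atan2(y, x)=41.6000° ≈ 41.6°
Leg 3: φ1=1.3525132, φ2=1.2275075, Δφ=-0.1250057, Δλ=3.9202992 rad; a=sin²(Δφ/2)+cosφ1·cosφ2·sin²(Δλ/2)=0.0662879826; c=2·atan2(√a, √(1-a))=0.520794701; dist=6371·c=3317.983 ≈ 3318.0 km; running total=37283.5 km
Leg 3 bearing: y=sinΔλ·cosφ2=-0.23640419, x=cosφ1·sinφ2-sinφ1·cosφ2·cosΔλ=0.43782257; θ=atan2(y, x)=-28.3670° <0 so +360° → 331.6330° ≈ 331.6°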